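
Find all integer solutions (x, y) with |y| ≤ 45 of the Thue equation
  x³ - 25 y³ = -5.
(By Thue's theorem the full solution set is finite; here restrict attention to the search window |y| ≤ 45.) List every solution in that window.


The equation is x³ - 25y³ = -5. For fixed y, x³ = 25·y³ − 5, so a solution requires the RHS to be a perfect cube.
Strategy: iterate y from -45 to 45, compute RHS = 25·y³ − 5, and check whether it is a (positive or negative) perfect cube.
Check small values of y:
  y = 0: RHS = -5 is not a perfect cube.
  y = 1: RHS = 20 is not a perfect cube.
  y = -1: RHS = -30 is not a perfect cube.
  y = 2: RHS = 195 is not a perfect cube.
  y = -2: RHS = -205 is not a perfect cube.
  y = 3: RHS = 670 is not a perfect cube.
  y = -3: RHS = -680 is not a perfect cube.
Continuing the search up to |y| = 45 finds no solutions either.
No (x, y) in the scanned range satisfies the equation.

No integer solutions with |y| ≤ 45.


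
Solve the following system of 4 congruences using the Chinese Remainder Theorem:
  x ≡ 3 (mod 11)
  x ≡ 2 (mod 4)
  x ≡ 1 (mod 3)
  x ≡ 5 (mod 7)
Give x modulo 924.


Product of moduli M = 11 · 4 · 3 · 7 = 924.
Merge one congruence at a time:
  Start: x ≡ 3 (mod 11).
  Combine with x ≡ 2 (mod 4); new modulus lcm = 44.
    Write x = 3 + 11·t and substitute into x ≡ 2 (mod 4): 11·t ≡ 2 − 3 = -1 (mod 4).
    Reduce coefficients mod 4: 3·t ≡ 3 (mod 4).
    The inverse of 3 mod 4 is 3 (since 3·3 = 9 = 2·4 + 1), so t ≡ 3·3 = 9 ≡ 1 (mod 4).
    Then x = 3 + 11·1 = 14, valid modulo lcm(11, 4) = 44: x ≡ 14 (mod 44).
  Combine with x ≡ 1 (mod 3); new modulus lcm = 132.
    Write x = 14 + 44·t and substitute into x ≡ 1 (mod 3): 44·t ≡ 1 − 14 = -13 (mod 3).
    Reduce coefficients mod 3: 2·t ≡ 2 (mod 3).
    The inverse of 2 mod 3 is 2 (since 2·2 = 4 = 1·3 + 1), so t ≡ 2·2 = 4 ≡ 1 (mod 3).
    Then x = 14 + 44·1 = 58, valid modulo lcm(44, 3) = 132: x ≡ 58 (mod 132).
  Combine with x ≡ 5 (mod 7); new modulus lcm = 924.
    Write x = 58 + 132·t and substitute into x ≡ 5 (mod 7): 132·t ≡ 5 − 58 = -53 (mod 7).
    Reduce coefficients mod 7: 6·t ≡ 3 (mod 7).
    The inverse of 6 mod 7 is 6 (since 6·6 = 36 = 5·7 + 1), so t ≡ 6·3 = 18 ≡ 4 (mod 7).
    Then x = 58 + 132·4 = 586, valid modulo lcm(132, 7) = 924: x ≡ 586 (mod 924).
Verify against each original: 586 mod 11 = 3, 586 mod 4 = 2, 586 mod 3 = 1, 586 mod 7 = 5.

x ≡ 586 (mod 924).


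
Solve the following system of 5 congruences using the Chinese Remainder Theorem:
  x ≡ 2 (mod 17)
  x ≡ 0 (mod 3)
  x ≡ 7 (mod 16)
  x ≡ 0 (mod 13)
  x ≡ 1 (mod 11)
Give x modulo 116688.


Product of moduli M = 17 · 3 · 16 · 13 · 11 = 116688.
Merge one congruence at a time:
  Start: x ≡ 2 (mod 17).
  Combine with x ≡ 0 (mod 3); new modulus lcm = 51.
    Write x = 2 + 17·t and substitute into x ≡ 0 (mod 3): 17·t ≡ 0 − 2 = -2 (mod 3).
    Reduce coefficients mod 3: 2·t ≡ 1 (mod 3).
    The inverse of 2 mod 3 is 2 (since 2·2 = 4 = 1·3 + 1), so t ≡ 2·1 = 2 ≡ 2 (mod 3).
    Then x = 2 + 17·2 = 36, valid modulo lcm(17, 3) = 51: x ≡ 36 (mod 51).
  Combine with x ≡ 7 (mod 16); new modulus lcm = 816.
    Write x = 36 + 51·t and substitute into x ≡ 7 (mod 16): 51·t ≡ 7 − 36 = -29 (mod 16).
    Reduce coefficients mod 16: 3·t ≡ 3 (mod 16).
    The inverse of 3 mod 16 is 11 (since 3·11 = 33 = 2·16 + 1), so t ≡ 11·3 = 33 ≡ 1 (mod 16).
    Then x = 36 + 51·1 = 87, valid modulo lcm(51, 16) = 816: x ≡ 87 (mod 816).
  Combine with x ≡ 0 (mod 13); new modulus lcm = 10608.
    Write x = 87 + 816·t and substitute into x ≡ 0 (mod 13): 816·t ≡ 0 − 87 = -87 (mod 13).
    Reduce coefficients mod 13: 10·t ≡ 4 (mod 13).
    The inverse of 10 mod 13 is 4 (since 10·4 = 40 = 3·13 + 1), so t ≡ 4·4 = 16 ≡ 3 (mod 13).
    Then x = 87 + 816·3 = 2535, valid modulo lcm(816, 13) = 10608: x ≡ 2535 (mod 10608).
  Combine with x ≡ 1 (mod 11); new modulus lcm = 116688.
    Write x = 2535 + 10608·t and substitute into x ≡ 1 (mod 11): 10608·t ≡ 1 − 2535 = -2534 (mod 11).
    Reduce coefficients mod 11: 4·t ≡ 7 (mod 11).
    The inverse of 4 mod 11 is 3 (since 4·3 = 12 = 1·11 + 1), so t ≡ 3·7 = 21 ≡ 10 (mod 11).
    Then x = 2535 + 10608·10 = 108615, valid modulo lcm(10608, 11) = 116688: x ≡ 108615 (mod 116688).
Verify against each original: 108615 mod 17 = 2, 108615 mod 3 = 0, 108615 mod 16 = 7, 108615 mod 13 = 0, 108615 mod 11 = 1.

x ≡ 108615 (mod 116688).


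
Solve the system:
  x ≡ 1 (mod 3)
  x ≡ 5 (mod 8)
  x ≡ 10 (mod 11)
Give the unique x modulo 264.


Moduli 3, 8, 11 are pairwise coprime; by CRT there is a unique solution modulo M = 3 · 8 · 11 = 264.
Solve pairwise, accumulating the modulus:
  Start with x ≡ 1 (mod 3).
  Combine with x ≡ 5 (mod 8): since gcd(3, 8) = 1, we get a unique residue mod 24.
    Write x = 1 + 3·t and substitute into x ≡ 5 (mod 8): 3·t ≡ 5 − 1 = 4 (mod 8).
    The inverse of 3 mod 8 is 3 (since 3·3 = 9 = 1·8 + 1), so t ≡ 3·4 = 12 ≡ 4 (mod 8).
    Then x = 1 + 3·4 = 13, valid modulo lcm(3, 8) = 24: x ≡ 13 (mod 24).
  Combine with x ≡ 10 (mod 11): since gcd(24, 11) = 1, we get a unique residue mod 264.
    Write x = 13 + 24·t and substitute into x ≡ 10 (mod 11): 24·t ≡ 10 − 13 = -3 (mod 11).
    Reduce coefficients mod 11: 2·t ≡ 8 (mod 11).
    The inverse of 2 mod 11 is 6 (since 2·6 = 12 = 1·11 + 1), so t ≡ 6·8 = 48 ≡ 4 (mod 11).
    Then x = 13 + 24·4 = 109, valid modulo lcm(24, 11) = 264: x ≡ 109 (mod 264).
Verify: 109 mod 3 = 1 ✓, 109 mod 8 = 5 ✓, 109 mod 11 = 10 ✓.

x ≡ 109 (mod 264).


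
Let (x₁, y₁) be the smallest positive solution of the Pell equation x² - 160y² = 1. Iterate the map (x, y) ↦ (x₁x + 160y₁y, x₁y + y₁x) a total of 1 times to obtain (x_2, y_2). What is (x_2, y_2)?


Step 1: Find the fundamental solution (x₁, y₁) of x² - 160y² = 1.
  Expand √160 as a continued fraction. a₀ = ⌊√160⌋ = 12; iterate m_{k+1} = d_k·a_k − m_k, d_{k+1} = (160 − m_{k+1}²)/d_k, a_{k+1} = ⌊(a₀ + m_{k+1})/d_{k+1}⌋ (starting m₀ = 0, d₀ = 1), with convergents p_k = a_k·p_{k-1} + p_{k-2}, q_k = a_k·q_{k-1} + q_{k-2} (p₋₁ = 1, q₋₁ = 0):
  k = 0: a₀ = 12; p₀/q₀ = 12/1; p₀² − 160·q₀² = 144 − 160 = -16.
  k = 1: m = 12, d = 16, a = ⌊(12 + 12)/16⌋ = 1; p/q = (1·12 + 1)/(1·1 + 0) = 13/1; p² − 160·q² = 169 − 160 = 9.
  k = 2: m = 4, d = 9, a = ⌊(12 + 4)/9⌋ = 1; p/q = (1·13 + 12)/(1·1 + 1) = 25/2; p² − 160·q² = 625 − 640 = -15.
  k = 3: m = 5, d = 15, a = ⌊(12 + 5)/15⌋ = 1; p/q = (1·25 + 13)/(1·2 + 1) = 38/3; p² − 160·q² = 1444 − 1440 = 4.
  k = 4: m = 10, d = 4, a = ⌊(12 + 10)/4⌋ = 5; p/q = (5·38 + 25)/(5·3 + 2) = 215/17; p² − 160·q² = 46225 − 46240 = -15.
  k = 5: m = 10, d = 15, a = ⌊(12 + 10)/15⌋ = 1; p/q = (1·215 + 38)/(1·17 + 3) = 253/20; p² − 160·q² = 64009 − 64000 = 9.
  k = 6: m = 5, d = 9, a = ⌊(12 + 5)/9⌋ = 1; p/q = (1·253 + 215)/(1·20 + 17) = 468/37; p² − 160·q² = 219024 − 219040 = -16.
  k = 7: m = 4, d = 16, a = ⌊(12 + 4)/16⌋ = 1; p/q = (1·468 + 253)/(1·37 + 20) = 721/57; p² − 160·q² = 519841 − 519840 = 1.
  The first convergent with p² − 160·q² = 1 gives the fundamental solution (x₁, y₁) = (721, 57).
Step 2: Apply the recurrence (x_{n+1}, y_{n+1}) = (x₁x_n + 160y₁y_n, x₁y_n + y₁x_n) repeatedly.
  From (x_1, y_1) = (721, 57): x_2 = 721·721 + 160·57·57 = 1039681; y_2 = 721·57 + 57·721 = 82194.
Step 3: Verify x_2² - 160·y_2² = 1080936581761 - 1080936581760 = 1 (should be 1). ✓

(x_1, y_1) = (721, 57); (x_2, y_2) = (1039681, 82194).


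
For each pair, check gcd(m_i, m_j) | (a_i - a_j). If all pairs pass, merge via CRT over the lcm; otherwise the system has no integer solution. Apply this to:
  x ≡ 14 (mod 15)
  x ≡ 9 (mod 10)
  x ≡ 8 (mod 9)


Moduli 15, 10, 9 are not pairwise coprime, so CRT works modulo lcm(m_i) when all pairwise compatibility conditions hold.
Pairwise compatibility: gcd(m_i, m_j) must divide a_i - a_j for every pair.
Merge one congruence at a time:
  Start: x ≡ 14 (mod 15).
  Combine with x ≡ 9 (mod 10): gcd(15, 10) = 5; 9 - 14 = -5, which IS divisible by 5, so compatible.
    Write x = 14 + 15·t and substitute into x ≡ 9 (mod 10): 15·t ≡ 9 − 14 = -5 (mod 10).
    Divide the congruence (and modulus) by g = 5: 3·t ≡ -1 (mod 2).
    Reduce coefficients mod 2: 1·t ≡ 1 (mod 2).
    So t ≡ 1 (mod 2).
    Then x = 14 + 15·1 = 29, valid modulo lcm(15, 10) = 30: x ≡ 29 (mod 30).
  Combine with x ≡ 8 (mod 9): gcd(30, 9) = 3; 8 - 29 = -21, which IS divisible by 3, so compatible.
    Write x = 29 + 30·t and substitute into x ≡ 8 (mod 9): 30·t ≡ 8 − 29 = -21 (mod 9).
    Divide the congruence (and modulus) by g = 3: 10·t ≡ -7 (mod 3).
    Reduce coefficients mod 3: 1·t ≡ 2 (mod 3).
    So t ≡ 2 (mod 3).
    Then x = 29 + 30·2 = 89, valid modulo lcm(30, 9) = 90: x ≡ 89 (mod 90).
Verify: 89 mod 15 = 14, 89 mod 10 = 9, 89 mod 9 = 8.

x ≡ 89 (mod 90).


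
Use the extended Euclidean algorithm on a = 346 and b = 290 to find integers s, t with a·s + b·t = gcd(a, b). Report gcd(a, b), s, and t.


Euclidean algorithm on (346, 290) — divide until remainder is 0:
  346 = 1 · 290 + 56
  290 = 5 · 56 + 10
  56 = 5 · 10 + 6
  10 = 1 · 6 + 4
  6 = 1 · 4 + 2
  4 = 2 · 2 + 0
gcd(346, 290) = 2.
Track Bezout coefficients alongside the remainders: start with r₀ = 346 = a·1 + b·0 (s = 1, t = 0) and r₁ = 290 = a·0 + b·1 (s = 0, t = 1); each new remainder r_{k+1} = r_{k-1} − q_k·r_k inherits s_{k+1} = s_{k-1} − q_k·s_k, t_{k+1} = t_{k-1} − q_k·t_k, so r_k = a·s_k + b·t_k at every step:
  q = 1: r = 56, s = 1 − 1·0 = 1, t = 0 − 1·1 = -1  (check: 346·1 + 290·(-1) = 56)
  q = 5: r = 10, s = 0 − 5·1 = -5, t = 1 − 5·(-1) = 6  (check: 346·(-5) + 290·6 = 10)
  q = 5: r = 6, s = 1 − 5·(-5) = 26, t = -1 − 5·6 = -31  (check: 346·26 + 290·(-31) = 6)
  q = 1: r = 4, s = -5 − 1·26 = -31, t = 6 − 1·(-31) = 37  (check: 346·(-31) + 290·37 = 4)
  q = 1: r = 2, s = 26 − 1·(-31) = 57, t = -31 − 1·37 = -68  (check: 346·57 + 290·(-68) = 2)
The row with r = 2 (the gcd) gives the Bezout coefficients s = 57, t = -68.
Result: 346 · (57) + 290 · (-68) = 2.

gcd(346, 290) = 2; s = 57, t = -68 (check: 346·57 + 290·(-68) = 2).


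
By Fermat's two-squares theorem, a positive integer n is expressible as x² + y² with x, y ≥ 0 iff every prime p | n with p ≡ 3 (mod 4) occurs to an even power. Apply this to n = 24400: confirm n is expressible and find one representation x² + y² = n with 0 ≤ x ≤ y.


Step 1: Factor n = 24400 = 2^4 · 5^2 · 61.
Step 2: Check the mod-4 condition on each prime factor: 2 = 2 (special); 5 ≡ 1 (mod 4), exponent 2; 61 ≡ 1 (mod 4), exponent 1.
All primes ≡ 3 (mod 4) appear to even exponent (or don't appear), so by the two-squares theorem n IS expressible as a sum of two squares.
Step 3: Build a representation. Group n = k² · m with k = 4 and m = 5 · 5 · 61 = 1525 (a product of primes ≡ 1 (mod 4)); a representation of m scales to one of n via (k·x)² + (k·y)² = k²(x² + y²). Each prime p ≡ 1 (mod 4) is itself a sum of two squares; find a² by testing p − a² for a perfect square:
  5: 5 − 1² = 4 = 2² ⇒ 5 = 1² + 2².
  61: 61 − 1² = 60, 61 − 2² = 57, 61 − 3² = 52, 61 − 4² = 45, 61 − 5² = 36 = 6² ⇒ 61 = 5² + 6².
  Combine using the Brahmagupta–Fibonacci identity (a² + b²)(c² + d²) = (ac − bd)² + (ad + bc)² = (ac + bd)² + (ad − bc)²:
  5 · 5 = 25: from (1² + 2²)(1² + 2²), take (1·1 − 2·2, 1·2 + 2·1) = (1 − 4, 2 + 2) = (-3, 4); dropping signs (only squares matter) gives (3, 4); check 3² + 4² = 9 + 16 = 25 ✓.
  25 · 61 = 1525: from (3² + 4²)(5² + 6²), take (3·5 − 4·6, 3·6 + 4·5) = (15 − 24, 18 + 20) = (-9, 38); dropping signs (only squares matter) gives (9, 38); check 9² + 38² = 81 + 1444 = 1525 ✓.
  Scale by k = 4: (4·9, 4·38) = (36, 152).
Step 4: Order so x ≤ y and verify: 36² + 152² = 1296 + 23104 = 24400 = n. ✓

n = 24400 = 36² + 152² (one valid representation with x ≤ y).


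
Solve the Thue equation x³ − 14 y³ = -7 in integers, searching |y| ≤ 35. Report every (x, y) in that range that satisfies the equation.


The equation is x³ - 14y³ = -7. For fixed y, x³ = 14·y³ − 7, so a solution requires the RHS to be a perfect cube.
Strategy: iterate y from -35 to 35, compute RHS = 14·y³ − 7, and check whether it is a (positive or negative) perfect cube.
Check small values of y:
  y = 0: RHS = -7 is not a perfect cube.
  y = 1: RHS = 7 is not a perfect cube.
  y = -1: RHS = -21 is not a perfect cube.
  y = 2: RHS = 105 is not a perfect cube.
  y = -2: RHS = -119 is not a perfect cube.
  y = 3: RHS = 371 is not a perfect cube.
  y = -3: RHS = -385 is not a perfect cube.
Continuing the search up to |y| = 35 finds no solutions either.
No (x, y) in the scanned range satisfies the equation.

No integer solutions with |y| ≤ 35.


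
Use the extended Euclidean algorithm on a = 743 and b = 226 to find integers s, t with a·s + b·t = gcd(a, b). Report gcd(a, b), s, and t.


Euclidean algorithm on (743, 226) — divide until remainder is 0:
  743 = 3 · 226 + 65
  226 = 3 · 65 + 31
  65 = 2 · 31 + 3
  31 = 10 · 3 + 1
  3 = 3 · 1 + 0
gcd(743, 226) = 1.
Track Bezout coefficients alongside the remainders: start with r₀ = 743 = a·1 + b·0 (s = 1, t = 0) and r₁ = 226 = a·0 + b·1 (s = 0, t = 1); each new remainder r_{k+1} = r_{k-1} − q_k·r_k inherits s_{k+1} = s_{k-1} − q_k·s_k, t_{k+1} = t_{k-1} − q_k·t_k, so r_k = a·s_k + b·t_k at every step:
  q = 3: r = 65, s = 1 − 3·0 = 1, t = 0 − 3·1 = -3  (check: 743·1 + 226·(-3) = 65)
  q = 3: r = 31, s = 0 − 3·1 = -3, t = 1 − 3·(-3) = 10  (check: 743·(-3) + 226·10 = 31)
  q = 2: r = 3, s = 1 − 2·(-3) = 7, t = -3 − 2·10 = -23  (check: 743·7 + 226·(-23) = 3)
  q = 10: r = 1, s = -3 − 10·7 = -73, t = 10 − 10·(-23) = 240  (check: 743·(-73) + 226·240 = 1)
The row with r = 1 (the gcd) gives the Bezout coefficients s = -73, t = 240.
Result: 743 · (-73) + 226 · (240) = 1.

gcd(743, 226) = 1; s = -73, t = 240 (check: 743·(-73) + 226·240 = 1).


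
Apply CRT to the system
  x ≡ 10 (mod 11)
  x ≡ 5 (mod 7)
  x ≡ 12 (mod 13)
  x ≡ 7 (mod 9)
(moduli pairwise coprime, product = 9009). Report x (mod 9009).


Product of moduli M = 11 · 7 · 13 · 9 = 9009.
Merge one congruence at a time:
  Start: x ≡ 10 (mod 11).
  Combine with x ≡ 5 (mod 7); new modulus lcm = 77.
    Write x = 10 + 11·t and substitute into x ≡ 5 (mod 7): 11·t ≡ 5 − 10 = -5 (mod 7).
    Reduce coefficients mod 7: 4·t ≡ 2 (mod 7).
    The inverse of 4 mod 7 is 2 (since 4·2 = 8 = 1·7 + 1), so t ≡ 2·2 = 4 ≡ 4 (mod 7).
    Then x = 10 + 11·4 = 54, valid modulo lcm(11, 7) = 77: x ≡ 54 (mod 77).
  Combine with x ≡ 12 (mod 13); new modulus lcm = 1001.
    Write x = 54 + 77·t and substitute into x ≡ 12 (mod 13): 77·t ≡ 12 − 54 = -42 (mod 13).
    Reduce coefficients mod 13: 12·t ≡ 10 (mod 13).
    The inverse of 12 mod 13 is 12 (since 12·12 = 144 = 11·13 + 1), so t ≡ 12·10 = 120 ≡ 3 (mod 13).
    Then x = 54 + 77·3 = 285, valid modulo lcm(77, 13) = 1001: x ≡ 285 (mod 1001).
  Combine with x ≡ 7 (mod 9); new modulus lcm = 9009.
    Write x = 285 + 1001·t and substitute into x ≡ 7 (mod 9): 1001·t ≡ 7 − 285 = -278 (mod 9).
    Reduce coefficients mod 9: 2·t ≡ 1 (mod 9).
    The inverse of 2 mod 9 is 5 (since 2·5 = 10 = 1·9 + 1), so t ≡ 5·1 = 5 ≡ 5 (mod 9).
    Then x = 285 + 1001·5 = 5290, valid modulo lcm(1001, 9) = 9009: x ≡ 5290 (mod 9009).
Verify against each original: 5290 mod 11 = 10, 5290 mod 7 = 5, 5290 mod 13 = 12, 5290 mod 9 = 7.

x ≡ 5290 (mod 9009).


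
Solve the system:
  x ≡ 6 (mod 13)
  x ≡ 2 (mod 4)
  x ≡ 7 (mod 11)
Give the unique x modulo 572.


Moduli 13, 4, 11 are pairwise coprime; by CRT there is a unique solution modulo M = 13 · 4 · 11 = 572.
Solve pairwise, accumulating the modulus:
  Start with x ≡ 6 (mod 13).
  Combine with x ≡ 2 (mod 4): since gcd(13, 4) = 1, we get a unique residue mod 52.
    Write x = 6 + 13·t and substitute into x ≡ 2 (mod 4): 13·t ≡ 2 − 6 = -4 (mod 4).
    Reduce coefficients mod 4: 1·t ≡ 0 (mod 4).
    So t ≡ 0 (mod 4).
    Then x = 6 + 13·0 = 6, valid modulo lcm(13, 4) = 52: x ≡ 6 (mod 52).
  Combine with x ≡ 7 (mod 11): since gcd(52, 11) = 1, we get a unique residue mod 572.
    Write x = 6 + 52·t and substitute into x ≡ 7 (mod 11): 52·t ≡ 7 − 6 = 1 (mod 11).
    Reduce coefficients mod 11: 8·t ≡ 1 (mod 11).
    The inverse of 8 mod 11 is 7 (since 8·7 = 56 = 5·11 + 1), so t ≡ 7·1 = 7 ≡ 7 (mod 11).
    Then x = 6 + 52·7 = 370, valid modulo lcm(52, 11) = 572: x ≡ 370 (mod 572).
Verify: 370 mod 13 = 6 ✓, 370 mod 4 = 2 ✓, 370 mod 11 = 7 ✓.

x ≡ 370 (mod 572).


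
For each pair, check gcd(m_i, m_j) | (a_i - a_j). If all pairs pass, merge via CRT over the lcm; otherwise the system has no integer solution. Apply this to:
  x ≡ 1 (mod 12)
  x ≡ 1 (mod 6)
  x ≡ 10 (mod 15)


Moduli 12, 6, 15 are not pairwise coprime, so CRT works modulo lcm(m_i) when all pairwise compatibility conditions hold.
Pairwise compatibility: gcd(m_i, m_j) must divide a_i - a_j for every pair.
Merge one congruence at a time:
  Start: x ≡ 1 (mod 12).
  Combine with x ≡ 1 (mod 6): gcd(12, 6) = 6; 1 - 1 = 0, which IS divisible by 6, so compatible.
    Write x = 1 + 12·t and substitute into x ≡ 1 (mod 6): 12·t ≡ 1 − 1 = 0 (mod 6).
    Divide the congruence (and modulus) by g = 6: 2·t ≡ 0 (mod 1).
    Modulo 1 every t works; take t = 0.
    Then x = 1 + 12·0 = 1, valid modulo lcm(12, 6) = 12: x ≡ 1 (mod 12).
  Combine with x ≡ 10 (mod 15): gcd(12, 15) = 3; 10 - 1 = 9, which IS divisible by 3, so compatible.
    Write x = 1 + 12·t and substitute into x ≡ 10 (mod 15): 12·t ≡ 10 − 1 = 9 (mod 15).
    Divide the congruence (and modulus) by g = 3: 4·t ≡ 3 (mod 5).
    The inverse of 4 mod 5 is 4 (since 4·4 = 16 = 3·5 + 1), so t ≡ 4·3 = 12 ≡ 2 (mod 5).
    Then x = 1 + 12·2 = 25, valid modulo lcm(12, 15) = 60: x ≡ 25 (mod 60).
Verify: 25 mod 12 = 1, 25 mod 6 = 1, 25 mod 15 = 10.

x ≡ 25 (mod 60).


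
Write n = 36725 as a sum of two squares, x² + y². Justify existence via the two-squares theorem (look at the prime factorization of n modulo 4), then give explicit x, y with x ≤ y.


Step 1: Factor n = 36725 = 5^2 · 13 · 113.
Step 2: Check the mod-4 condition on each prime factor: 5 ≡ 1 (mod 4), exponent 2; 13 ≡ 1 (mod 4), exponent 1; 113 ≡ 1 (mod 4), exponent 1.
All primes ≡ 3 (mod 4) appear to even exponent (or don't appear), so by the two-squares theorem n IS expressible as a sum of two squares.
Step 3: Build a representation. Group n = k² · m with k = 5 and m = 13 · 113 = 1469 (a product of primes ≡ 1 (mod 4)); a representation of m scales to one of n via (k·x)² + (k·y)² = k²(x² + y²). Each prime p ≡ 1 (mod 4) is itself a sum of two squares; find a² by testing p − a² for a perfect square:
  13: 13 − 1² = 12, 13 − 2² = 9 = 3² ⇒ 13 = 2² + 3².
  113: 113 − 1² = 112, 113 − 2² = 109, 113 − 3² = 104, 113 − 4² = 97, 113 − 5² = 88, 113 − 6² = 77, 113 − 7² = 64 = 8² ⇒ 113 = 7² + 8².
  Combine using the Brahmagupta–Fibonacci identity (a² + b²)(c² + d²) = (ac − bd)² + (ad + bc)² = (ac + bd)² + (ad − bc)²:
  13 · 113 = 1469: from (2² + 3²)(7² + 8²), take (2·7 − 3·8, 2·8 + 3·7) = (14 − 24, 16 + 21) = (-10, 37); dropping signs (only squares matter) gives (10, 37); check 10² + 37² = 100 + 1369 = 1469 ✓.
  Scale by k = 5: (5·10, 5·37) = (50, 185).
Step 4: Order so x ≤ y and verify: 50² + 185² = 2500 + 34225 = 36725 = n. ✓

n = 36725 = 50² + 185² (one valid representation with x ≤ y).


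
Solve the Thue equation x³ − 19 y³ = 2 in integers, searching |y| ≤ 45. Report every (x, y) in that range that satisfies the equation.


The equation is x³ - 19y³ = 2. For fixed y, x³ = 19·y³ + 2, so a solution requires the RHS to be a perfect cube.
Strategy: iterate y from -45 to 45, compute RHS = 19·y³ + 2, and check whether it is a (positive or negative) perfect cube.
Check small values of y:
  y = 0: RHS = 2 is not a perfect cube.
  y = 1: RHS = 21 is not a perfect cube.
  y = -1: RHS = -17 is not a perfect cube.
  y = 2: RHS = 154 is not a perfect cube.
  y = -2: RHS = -150 is not a perfect cube.
  y = 3: RHS = 515 is not a perfect cube.
  y = -3: RHS = -511 is not a perfect cube.
Continuing the search up to |y| = 45 finds no solutions either.
No (x, y) in the scanned range satisfies the equation.

No integer solutions with |y| ≤ 45.


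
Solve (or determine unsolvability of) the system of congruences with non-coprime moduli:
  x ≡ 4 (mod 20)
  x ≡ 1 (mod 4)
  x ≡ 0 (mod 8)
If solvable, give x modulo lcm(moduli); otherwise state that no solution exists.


Moduli 20, 4, 8 are not pairwise coprime, so CRT works modulo lcm(m_i) when all pairwise compatibility conditions hold.
Pairwise compatibility: gcd(m_i, m_j) must divide a_i - a_j for every pair.
Merge one congruence at a time:
  Start: x ≡ 4 (mod 20).
  Combine with x ≡ 1 (mod 4): gcd(20, 4) = 4, and 1 - 4 = -3 is NOT divisible by 4.
    ⇒ system is inconsistent (no integer solution).

No solution (the system is inconsistent).


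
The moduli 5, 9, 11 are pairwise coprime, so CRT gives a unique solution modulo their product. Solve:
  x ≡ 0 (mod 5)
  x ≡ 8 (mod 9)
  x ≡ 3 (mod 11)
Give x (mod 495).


Moduli 5, 9, 11 are pairwise coprime; by CRT there is a unique solution modulo M = 5 · 9 · 11 = 495.
Solve pairwise, accumulating the modulus:
  Start with x ≡ 0 (mod 5).
  Combine with x ≡ 8 (mod 9): since gcd(5, 9) = 1, we get a unique residue mod 45.
    Write x = 0 + 5·t and substitute into x ≡ 8 (mod 9): 5·t ≡ 8 − 0 = 8 (mod 9).
    The inverse of 5 mod 9 is 2 (since 5·2 = 10 = 1·9 + 1), so t ≡ 2·8 = 16 ≡ 7 (mod 9).
    Then x = 0 + 5·7 = 35, valid modulo lcm(5, 9) = 45: x ≡ 35 (mod 45).
  Combine with x ≡ 3 (mod 11): since gcd(45, 11) = 1, we get a unique residue mod 495.
    Write x = 35 + 45·t and substitute into x ≡ 3 (mod 11): 45·t ≡ 3 − 35 = -32 (mod 11).
    Reduce coefficients mod 11: 1·t ≡ 1 (mod 11).
    So t ≡ 1 (mod 11).
    Then x = 35 + 45·1 = 80, valid modulo lcm(45, 11) = 495: x ≡ 80 (mod 495).
Verify: 80 mod 5 = 0 ✓, 80 mod 9 = 8 ✓, 80 mod 11 = 3 ✓.

x ≡ 80 (mod 495).


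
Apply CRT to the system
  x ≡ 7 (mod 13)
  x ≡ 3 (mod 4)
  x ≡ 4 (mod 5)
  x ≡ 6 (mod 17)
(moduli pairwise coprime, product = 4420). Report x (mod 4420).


Product of moduli M = 13 · 4 · 5 · 17 = 4420.
Merge one congruence at a time:
  Start: x ≡ 7 (mod 13).
  Combine with x ≡ 3 (mod 4); new modulus lcm = 52.
    Write x = 7 + 13·t and substitute into x ≡ 3 (mod 4): 13·t ≡ 3 − 7 = -4 (mod 4).
    Reduce coefficients mod 4: 1·t ≡ 0 (mod 4).
    So t ≡ 0 (mod 4).
    Then x = 7 + 13·0 = 7, valid modulo lcm(13, 4) = 52: x ≡ 7 (mod 52).
  Combine with x ≡ 4 (mod 5); new modulus lcm = 260.
    Write x = 7 + 52·t and substitute into x ≡ 4 (mod 5): 52·t ≡ 4 − 7 = -3 (mod 5).
    Reduce coefficients mod 5: 2·t ≡ 2 (mod 5).
    The inverse of 2 mod 5 is 3 (since 2·3 = 6 = 1·5 + 1), so t ≡ 3·2 = 6 ≡ 1 (mod 5).
    Then x = 7 + 52·1 = 59, valid modulo lcm(52, 5) = 260: x ≡ 59 (mod 260).
  Combine with x ≡ 6 (mod 17); new modulus lcm = 4420.
    Write x = 59 + 260·t and substitute into x ≡ 6 (mod 17): 260·t ≡ 6 − 59 = -53 (mod 17).
    Reduce coefficients mod 17: 5·t ≡ 15 (mod 17).
    The inverse of 5 mod 17 is 7 (since 5·7 = 35 = 2·17 + 1), so t ≡ 7·15 = 105 ≡ 3 (mod 17).
    Then x = 59 + 260·3 = 839, valid modulo lcm(260, 17) = 4420: x ≡ 839 (mod 4420).
Verify against each original: 839 mod 13 = 7, 839 mod 4 = 3, 839 mod 5 = 4, 839 mod 17 = 6.

x ≡ 839 (mod 4420).


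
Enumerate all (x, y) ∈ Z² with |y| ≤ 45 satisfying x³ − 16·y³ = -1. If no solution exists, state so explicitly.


The equation is x³ - 16y³ = -1. For fixed y, x³ = 16·y³ − 1, so a solution requires the RHS to be a perfect cube.
Strategy: iterate y from -45 to 45, compute RHS = 16·y³ − 1, and check whether it is a (positive or negative) perfect cube.
Check small values of y:
  y = 0: RHS = -1 = (-1)³ ⇒ x = -1 works.
  y = 1: RHS = 15 is not a perfect cube.
  y = -1: RHS = -17 is not a perfect cube.
  y = 2: RHS = 127 is not a perfect cube.
  y = -2: RHS = -129 is not a perfect cube.
  y = 3: RHS = 431 is not a perfect cube.
  y = -3: RHS = -433 is not a perfect cube.
Continuing the search up to |y| = 45 finds no further solutions beyond those listed.
Collected solutions: (-1, 0).

Solutions (with |y| ≤ 45): (-1, 0).


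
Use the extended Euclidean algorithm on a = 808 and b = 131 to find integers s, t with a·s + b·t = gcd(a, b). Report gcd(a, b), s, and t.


Euclidean algorithm on (808, 131) — divide until remainder is 0:
  808 = 6 · 131 + 22
  131 = 5 · 22 + 21
  22 = 1 · 21 + 1
  21 = 21 · 1 + 0
gcd(808, 131) = 1.
Track Bezout coefficients alongside the remainders: start with r₀ = 808 = a·1 + b·0 (s = 1, t = 0) and r₁ = 131 = a·0 + b·1 (s = 0, t = 1); each new remainder r_{k+1} = r_{k-1} − q_k·r_k inherits s_{k+1} = s_{k-1} − q_k·s_k, t_{k+1} = t_{k-1} − q_k·t_k, so r_k = a·s_k + b·t_k at every step:
  q = 6: r = 22, s = 1 − 6·0 = 1, t = 0 − 6·1 = -6  (check: 808·1 + 131·(-6) = 22)
  q = 5: r = 21, s = 0 − 5·1 = -5, t = 1 − 5·(-6) = 31  (check: 808·(-5) + 131·31 = 21)
  q = 1: r = 1, s = 1 − 1·(-5) = 6, t = -6 − 1·31 = -37  (check: 808·6 + 131·(-37) = 1)
The row with r = 1 (the gcd) gives the Bezout coefficients s = 6, t = -37.
Result: 808 · (6) + 131 · (-37) = 1.

gcd(808, 131) = 1; s = 6, t = -37 (check: 808·6 + 131·(-37) = 1).


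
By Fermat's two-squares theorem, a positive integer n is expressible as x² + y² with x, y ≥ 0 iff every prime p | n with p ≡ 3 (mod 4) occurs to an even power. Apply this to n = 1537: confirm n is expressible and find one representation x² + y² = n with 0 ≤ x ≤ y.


Step 1: Factor n = 1537 = 29 · 53.
Step 2: Check the mod-4 condition on each prime factor: 29 ≡ 1 (mod 4), exponent 1; 53 ≡ 1 (mod 4), exponent 1.
All primes ≡ 3 (mod 4) appear to even exponent (or don't appear), so by the two-squares theorem n IS expressible as a sum of two squares.
Step 3: Build a representation. Here n = 29 · 53 is a product of primes ≡ 1 (mod 4). Each prime p ≡ 1 (mod 4) is itself a sum of two squares; find a² by testing p − a² for a perfect square:
  29: 29 − 1² = 28, 29 − 2² = 25 = 5² ⇒ 29 = 2² + 5².
  53: 53 − 1² = 52, 53 − 2² = 49 = 7² ⇒ 53 = 2² + 7².
  Combine using the Brahmagupta–Fibonacci identity (a² + b²)(c² + d²) = (ac − bd)² + (ad + bc)² = (ac + bd)² + (ad − bc)²:
  29 · 53 = 1537: from (2² + 5²)(2² + 7²), take (2·2 − 5·7, 2·7 + 5·2) = (4 − 35, 14 + 10) = (-31, 24); dropping signs (only squares matter) gives (31, 24); check 31² + 24² = 961 + 576 = 1537 ✓.
Step 4: Order so x ≤ y and verify: 24² + 31² = 576 + 961 = 1537 = n. ✓

n = 1537 = 24² + 31² (one valid representation with x ≤ y).


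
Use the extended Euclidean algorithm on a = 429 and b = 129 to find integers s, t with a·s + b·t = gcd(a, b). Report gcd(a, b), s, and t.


Euclidean algorithm on (429, 129) — divide until remainder is 0:
  429 = 3 · 129 + 42
  129 = 3 · 42 + 3
  42 = 14 · 3 + 0
gcd(429, 129) = 3.
Track Bezout coefficients alongside the remainders: start with r₀ = 429 = a·1 + b·0 (s = 1, t = 0) and r₁ = 129 = a·0 + b·1 (s = 0, t = 1); each new remainder r_{k+1} = r_{k-1} − q_k·r_k inherits s_{k+1} = s_{k-1} − q_k·s_k, t_{k+1} = t_{k-1} − q_k·t_k, so r_k = a·s_k + b·t_k at every step:
  q = 3: r = 42, s = 1 − 3·0 = 1, t = 0 − 3·1 = -3  (check: 429·1 + 129·(-3) = 42)
  q = 3: r = 3, s = 0 − 3·1 = -3, t = 1 − 3·(-3) = 10  (check: 429·(-3) + 129·10 = 3)
The row with r = 3 (the gcd) gives the Bezout coefficients s = -3, t = 10.
Result: 429 · (-3) + 129 · (10) = 3.

gcd(429, 129) = 3; s = -3, t = 10 (check: 429·(-3) + 129·10 = 3).


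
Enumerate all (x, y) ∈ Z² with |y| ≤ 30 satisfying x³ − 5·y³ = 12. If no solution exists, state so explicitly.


The equation is x³ - 5y³ = 12. For fixed y, x³ = 5·y³ + 12, so a solution requires the RHS to be a perfect cube.
Strategy: iterate y from -30 to 30, compute RHS = 5·y³ + 12, and check whether it is a (positive or negative) perfect cube.
Check small values of y:
  y = 0: RHS = 12 is not a perfect cube.
  y = 1: RHS = 17 is not a perfect cube.
  y = -1: RHS = 7 is not a perfect cube.
  y = 2: RHS = 52 is not a perfect cube.
  y = -2: RHS = -28 is not a perfect cube.
  y = 3: RHS = 147 is not a perfect cube.
  y = -3: RHS = -123 is not a perfect cube.
Continuing the search up to |y| = 30 finds no solutions either.
No (x, y) in the scanned range satisfies the equation.

No integer solutions with |y| ≤ 30.


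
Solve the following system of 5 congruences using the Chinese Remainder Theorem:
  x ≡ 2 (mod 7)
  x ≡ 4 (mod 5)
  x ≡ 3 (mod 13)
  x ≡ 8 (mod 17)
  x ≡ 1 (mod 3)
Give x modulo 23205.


Product of moduli M = 7 · 5 · 13 · 17 · 3 = 23205.
Merge one congruence at a time:
  Start: x ≡ 2 (mod 7).
  Combine with x ≡ 4 (mod 5); new modulus lcm = 35.
    Write x = 2 + 7·t and substitute into x ≡ 4 (mod 5): 7·t ≡ 4 − 2 = 2 (mod 5).
    Reduce coefficients mod 5: 2·t ≡ 2 (mod 5).
    The inverse of 2 mod 5 is 3 (since 2·3 = 6 = 1·5 + 1), so t ≡ 3·2 = 6 ≡ 1 (mod 5).
    Then x = 2 + 7·1 = 9, valid modulo lcm(7, 5) = 35: x ≡ 9 (mod 35).
  Combine with x ≡ 3 (mod 13); new modulus lcm = 455.
    Write x = 9 + 35·t and substitute into x ≡ 3 (mod 13): 35·t ≡ 3 − 9 = -6 (mod 13).
    Reduce coefficients mod 13: 9·t ≡ 7 (mod 13).
    The inverse of 9 mod 13 is 3 (since 9·3 = 27 = 2·13 + 1), so t ≡ 3·7 = 21 ≡ 8 (mod 13).
    Then x = 9 + 35·8 = 289, valid modulo lcm(35, 13) = 455: x ≡ 289 (mod 455).
  Combine with x ≡ 8 (mod 17); new modulus lcm = 7735.
    Write x = 289 + 455·t and substitute into x ≡ 8 (mod 17): 455·t ≡ 8 − 289 = -281 (mod 17).
    Reduce coefficients mod 17: 13·t ≡ 8 (mod 17).
    The inverse of 13 mod 17 is 4 (since 13·4 = 52 = 3·17 + 1), so t ≡ 4·8 = 32 ≡ 15 (mod 17).
    Then x = 289 + 455·15 = 7114, valid modulo lcm(455, 17) = 7735: x ≡ 7114 (mod 7735).
  Combine with x ≡ 1 (mod 3); new modulus lcm = 23205.
    Write x = 7114 + 7735·t and substitute into x ≡ 1 (mod 3): 7735·t ≡ 1 − 7114 = -7113 (mod 3).
    Reduce coefficients mod 3: 1·t ≡ 0 (mod 3).
    So t ≡ 0 (mod 3).
    Then x = 7114 + 7735·0 = 7114, valid modulo lcm(7735, 3) = 23205: x ≡ 7114 (mod 23205).
Verify against each original: 7114 mod 7 = 2, 7114 mod 5 = 4, 7114 mod 13 = 3, 7114 mod 17 = 8, 7114 mod 3 = 1.

x ≡ 7114 (mod 23205).


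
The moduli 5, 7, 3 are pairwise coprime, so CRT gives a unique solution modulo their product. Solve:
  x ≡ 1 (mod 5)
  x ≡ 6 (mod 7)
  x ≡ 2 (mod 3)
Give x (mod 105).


Moduli 5, 7, 3 are pairwise coprime; by CRT there is a unique solution modulo M = 5 · 7 · 3 = 105.
Solve pairwise, accumulating the modulus:
  Start with x ≡ 1 (mod 5).
  Combine with x ≡ 6 (mod 7): since gcd(5, 7) = 1, we get a unique residue mod 35.
    Write x = 1 + 5·t and substitute into x ≡ 6 (mod 7): 5·t ≡ 6 − 1 = 5 (mod 7).
    The inverse of 5 mod 7 is 3 (since 5·3 = 15 = 2·7 + 1), so t ≡ 3·5 = 15 ≡ 1 (mod 7).
    Then x = 1 + 5·1 = 6, valid modulo lcm(5, 7) = 35: x ≡ 6 (mod 35).
  Combine with x ≡ 2 (mod 3): since gcd(35, 3) = 1, we get a unique residue mod 105.
    Write x = 6 + 35·t and substitute into x ≡ 2 (mod 3): 35·t ≡ 2 − 6 = -4 (mod 3).
    Reduce coefficients mod 3: 2·t ≡ 2 (mod 3).
    The inverse of 2 mod 3 is 2 (since 2·2 = 4 = 1·3 + 1), so t ≡ 2·2 = 4 ≡ 1 (mod 3).
    Then x = 6 + 35·1 = 41, valid modulo lcm(35, 3) = 105: x ≡ 41 (mod 105).
Verify: 41 mod 5 = 1 ✓, 41 mod 7 = 6 ✓, 41 mod 3 = 2 ✓.

x ≡ 41 (mod 105).


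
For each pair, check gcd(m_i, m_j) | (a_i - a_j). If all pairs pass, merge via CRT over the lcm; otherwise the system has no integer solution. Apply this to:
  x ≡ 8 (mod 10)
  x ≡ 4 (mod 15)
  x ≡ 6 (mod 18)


Moduli 10, 15, 18 are not pairwise coprime, so CRT works modulo lcm(m_i) when all pairwise compatibility conditions hold.
Pairwise compatibility: gcd(m_i, m_j) must divide a_i - a_j for every pair.
Merge one congruence at a time:
  Start: x ≡ 8 (mod 10).
  Combine with x ≡ 4 (mod 15): gcd(10, 15) = 5, and 4 - 8 = -4 is NOT divisible by 5.
    ⇒ system is inconsistent (no integer solution).

No solution (the system is inconsistent).


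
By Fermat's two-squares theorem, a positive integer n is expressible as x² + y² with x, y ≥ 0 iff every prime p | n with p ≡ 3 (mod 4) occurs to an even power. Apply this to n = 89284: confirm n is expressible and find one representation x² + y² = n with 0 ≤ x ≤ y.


Step 1: Factor n = 89284 = 2^2 · 13 · 17 · 101.
Step 2: Check the mod-4 condition on each prime factor: 2 = 2 (special); 13 ≡ 1 (mod 4), exponent 1; 17 ≡ 1 (mod 4), exponent 1; 101 ≡ 1 (mod 4), exponent 1.
All primes ≡ 3 (mod 4) appear to even exponent (or don't appear), so by the two-squares theorem n IS expressible as a sum of two squares.
Step 3: Build a representation. Group n = k² · m with k = 2 and m = 13 · 17 · 101 = 22321 (a product of primes ≡ 1 (mod 4)); a representation of m scales to one of n via (k·x)² + (k·y)² = k²(x² + y²). Each prime p ≡ 1 (mod 4) is itself a sum of two squares; find a² by testing p − a² for a perfect square:
  13: 13 − 1² = 12, 13 − 2² = 9 = 3² ⇒ 13 = 2² + 3².
  17: 17 − 1² = 16 = 4² ⇒ 17 = 1² + 4².
  101: 101 − 1² = 100 = 10² ⇒ 101 = 1² + 10².
  Combine using the Brahmagupta–Fibonacci identity (a² + b²)(c² + d²) = (ac − bd)² + (ad + bc)² = (ac + bd)² + (ad − bc)²:
  13 · 17 = 221: from (2² + 3²)(1² + 4²), take (2·1 − 3·4, 2·4 + 3·1) = (2 − 12, 8 + 3) = (-10, 11); dropping signs (only squares matter) gives (10, 11); check 10² + 11² = 100 + 121 = 221 ✓.
  221 · 101 = 22321: from (10² + 11²)(1² + 10²), take (10·1 − 11·10, 10·10 + 11·1) = (10 − 110, 100 + 11) = (-100, 111); dropping signs (only squares matter) gives (100, 111); check 100² + 111² = 10000 + 12321 = 22321 ✓.
  Scale by k = 2: (2·100, 2·111) = (200, 222).
Step 4: Order so x ≤ y and verify: 200² + 222² = 40000 + 49284 = 89284 = n. ✓

n = 89284 = 200² + 222² (one valid representation with x ≤ y).


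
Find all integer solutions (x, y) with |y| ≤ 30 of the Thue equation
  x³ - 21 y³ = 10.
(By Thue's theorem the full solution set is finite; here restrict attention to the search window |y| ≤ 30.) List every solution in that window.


The equation is x³ - 21y³ = 10. For fixed y, x³ = 21·y³ + 10, so a solution requires the RHS to be a perfect cube.
Strategy: iterate y from -30 to 30, compute RHS = 21·y³ + 10, and check whether it is a (positive or negative) perfect cube.
Check small values of y:
  y = 0: RHS = 10 is not a perfect cube.
  y = 1: RHS = 31 is not a perfect cube.
  y = -1: RHS = -11 is not a perfect cube.
  y = 2: RHS = 178 is not a perfect cube.
  y = -2: RHS = -158 is not a perfect cube.
  y = 3: RHS = 577 is not a perfect cube.
  y = -3: RHS = -557 is not a perfect cube.
Continuing the search up to |y| = 30 finds no solutions either.
No (x, y) in the scanned range satisfies the equation.

No integer solutions with |y| ≤ 30.


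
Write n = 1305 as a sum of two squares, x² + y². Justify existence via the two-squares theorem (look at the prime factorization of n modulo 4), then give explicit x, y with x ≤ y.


Step 1: Factor n = 1305 = 3^2 · 5 · 29.
Step 2: Check the mod-4 condition on each prime factor: 3 ≡ 3 (mod 4), exponent 2 (must be even); 5 ≡ 1 (mod 4), exponent 1; 29 ≡ 1 (mod 4), exponent 1.
All primes ≡ 3 (mod 4) appear to even exponent (or don't appear), so by the two-squares theorem n IS expressible as a sum of two squares.
Step 3: Build a representation. Group n = k² · m with k = 3 and m = 5 · 29 = 145 (a product of primes ≡ 1 (mod 4)); a representation of m scales to one of n via (k·x)² + (k·y)² = k²(x² + y²). Each prime p ≡ 1 (mod 4) is itself a sum of two squares; find a² by testing p − a² for a perfect square:
  5: 5 − 1² = 4 = 2² ⇒ 5 = 1² + 2².
  29: 29 − 1² = 28, 29 − 2² = 25 = 5² ⇒ 29 = 2² + 5².
  Combine using the Brahmagupta–Fibonacci identity (a² + b²)(c² + d²) = (ac − bd)² + (ad + bc)² = (ac + bd)² + (ad − bc)²:
  5 · 29 = 145: from (1² + 2²)(2² + 5²), take (1·2 − 2·5, 1·5 + 2·2) = (2 − 10, 5 + 4) = (-8, 9); dropping signs (only squares matter) gives (8, 9); check 8² + 9² = 64 + 81 = 145 ✓.
  Scale by k = 3: (3·8, 3·9) = (24, 27).
Step 4: Order so x ≤ y and verify: 24² + 27² = 576 + 729 = 1305 = n. ✓

n = 1305 = 24² + 27² (one valid representation with x ≤ y).


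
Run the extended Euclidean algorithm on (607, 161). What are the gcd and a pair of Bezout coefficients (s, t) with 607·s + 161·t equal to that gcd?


Euclidean algorithm on (607, 161) — divide until remainder is 0:
  607 = 3 · 161 + 124
  161 = 1 · 124 + 37
  124 = 3 · 37 + 13
  37 = 2 · 13 + 11
  13 = 1 · 11 + 2
  11 = 5 · 2 + 1
  2 = 2 · 1 + 0
gcd(607, 161) = 1.
Track Bezout coefficients alongside the remainders: start with r₀ = 607 = a·1 + b·0 (s = 1, t = 0) and r₁ = 161 = a·0 + b·1 (s = 0, t = 1); each new remainder r_{k+1} = r_{k-1} − q_k·r_k inherits s_{k+1} = s_{k-1} − q_k·s_k, t_{k+1} = t_{k-1} − q_k·t_k, so r_k = a·s_k + b·t_k at every step:
  q = 3: r = 124, s = 1 − 3·0 = 1, t = 0 − 3·1 = -3  (check: 607·1 + 161·(-3) = 124)
  q = 1: r = 37, s = 0 − 1·1 = -1, t = 1 − 1·(-3) = 4  (check: 607·(-1) + 161·4 = 37)
  q = 3: r = 13, s = 1 − 3·(-1) = 4, t = -3 − 3·4 = -15  (check: 607·4 + 161·(-15) = 13)
  q = 2: r = 11, s = -1 − 2·4 = -9, t = 4 − 2·(-15) = 34  (check: 607·(-9) + 161·34 = 11)
  q = 1: r = 2, s = 4 − 1·(-9) = 13, t = -15 − 1·34 = -49  (check: 607·13 + 161·(-49) = 2)
  q = 5: r = 1, s = -9 − 5·13 = -74, t = 34 − 5·(-49) = 279  (check: 607·(-74) + 161·279 = 1)
The row with r = 1 (the gcd) gives the Bezout coefficients s = -74, t = 279.
Result: 607 · (-74) + 161 · (279) = 1.

gcd(607, 161) = 1; s = -74, t = 279 (check: 607·(-74) + 161·279 = 1).


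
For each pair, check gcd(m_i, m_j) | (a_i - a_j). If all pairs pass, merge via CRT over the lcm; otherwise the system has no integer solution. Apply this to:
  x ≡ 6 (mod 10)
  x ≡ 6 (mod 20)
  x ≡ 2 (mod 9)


Moduli 10, 20, 9 are not pairwise coprime, so CRT works modulo lcm(m_i) when all pairwise compatibility conditions hold.
Pairwise compatibility: gcd(m_i, m_j) must divide a_i - a_j for every pair.
Merge one congruence at a time:
  Start: x ≡ 6 (mod 10).
  Combine with x ≡ 6 (mod 20): gcd(10, 20) = 10; 6 - 6 = 0, which IS divisible by 10, so compatible.
    Write x = 6 + 10·t and substitute into x ≡ 6 (mod 20): 10·t ≡ 6 − 6 = 0 (mod 20).
    Divide the congruence (and modulus) by g = 10: 1·t ≡ 0 (mod 2).
    So t ≡ 0 (mod 2).
    Then x = 6 + 10·0 = 6, valid modulo lcm(10, 20) = 20: x ≡ 6 (mod 20).
  Combine with x ≡ 2 (mod 9): gcd(20, 9) = 1; 2 - 6 = -4, which IS divisible by 1, so compatible.
    Write x = 6 + 20·t and substitute into x ≡ 2 (mod 9): 20·t ≡ 2 − 6 = -4 (mod 9).
    Reduce coefficients mod 9: 2·t ≡ 5 (mod 9).
    The inverse of 2 mod 9 is 5 (since 2·5 = 10 = 1·9 + 1), so t ≡ 5·5 = 25 ≡ 7 (mod 9).
    Then x = 6 + 20·7 = 146, valid modulo lcm(20, 9) = 180: x ≡ 146 (mod 180).
Verify: 146 mod 10 = 6, 146 mod 20 = 6, 146 mod 9 = 2.

x ≡ 146 (mod 180).


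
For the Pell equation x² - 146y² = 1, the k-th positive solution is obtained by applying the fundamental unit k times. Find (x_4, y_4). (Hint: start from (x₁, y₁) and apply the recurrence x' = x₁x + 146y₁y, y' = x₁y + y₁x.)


Step 1: Find the fundamental solution (x₁, y₁) of x² - 146y² = 1.
  Expand √146 as a continued fraction. a₀ = ⌊√146⌋ = 12; iterate m_{k+1} = d_k·a_k − m_k, d_{k+1} = (146 − m_{k+1}²)/d_k, a_{k+1} = ⌊(a₀ + m_{k+1})/d_{k+1}⌋ (starting m₀ = 0, d₀ = 1), with convergents p_k = a_k·p_{k-1} + p_{k-2}, q_k = a_k·q_{k-1} + q_{k-2} (p₋₁ = 1, q₋₁ = 0):
  k = 0: a₀ = 12; p₀/q₀ = 12/1; p₀² − 146·q₀² = 144 − 146 = -2.
  k = 1: m = 12, d = 2, a = ⌊(12 + 12)/2⌋ = 12; p/q = (12·12 + 1)/(12·1 + 0) = 145/12; p² − 146·q² = 21025 − 21024 = 1.
  The first convergent with p² − 146·q² = 1 gives the fundamental solution (x₁, y₁) = (145, 12).
Step 2: Apply the recurrence (x_{n+1}, y_{n+1}) = (x₁x_n + 146y₁y_n, x₁y_n + y₁x_n) repeatedly.
  From (x_1, y_1) = (145, 12): x_2 = 145·145 + 146·12·12 = 42049; y_2 = 145·12 + 12·145 = 3480.
  From (x_2, y_2) = (42049, 3480): x_3 = 145·42049 + 146·12·3480 = 12194065; y_3 = 145·3480 + 12·42049 = 1009188.
  From (x_3, y_3) = (12194065, 1009188): x_4 = 145·12194065 + 146·12·1009188 = 3536236801; y_4 = 145·1009188 + 12·12194065 = 292661040.
Step 3: Verify x_4² - 146·y_4² = 12504970712746713601 - 12504970712746713600 = 1 (should be 1). ✓

(x_1, y_1) = (145, 12); (x_4, y_4) = (3536236801, 292661040).
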